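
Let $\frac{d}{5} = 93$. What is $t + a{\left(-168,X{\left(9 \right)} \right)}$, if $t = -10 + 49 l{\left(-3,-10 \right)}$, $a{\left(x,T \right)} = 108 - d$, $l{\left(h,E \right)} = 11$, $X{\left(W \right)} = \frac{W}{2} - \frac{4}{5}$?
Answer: $172$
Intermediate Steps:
$X{\left(W \right)} = - \frac{4}{5} + \frac{W}{2}$ ($X{\left(W \right)} = W \frac{1}{2} - \frac{4}{5} = \frac{W}{2} - \frac{4}{5} = - \frac{4}{5} + \frac{W}{2}$)
$d = 465$ ($d = 5 \cdot 93 = 465$)
$a{\left(x,T \right)} = -357$ ($a{\left(x,T \right)} = 108 - 465 = -357$)
$t = 529$ ($t = -10 + 49 \cdot 11 = -10 + 539 = 529$)
$t + a{\left(-168,X{\left(9 \right)} \right)} = 529 - 357 = 172$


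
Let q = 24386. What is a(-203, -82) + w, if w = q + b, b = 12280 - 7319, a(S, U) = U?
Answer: 29265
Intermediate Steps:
b = 4961
w = 29347 (w = 24386 + 4961 = 29347)
a(-203, -82) + w = -82 + 29347 = 29265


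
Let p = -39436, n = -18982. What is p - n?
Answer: -20454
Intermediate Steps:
p - n = -39436 - 1*(-18982) = -39436 + 18982 = -20454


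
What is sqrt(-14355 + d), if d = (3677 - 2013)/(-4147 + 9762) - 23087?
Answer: I*sqrt(1180470457090)/5615 ≈ 193.5*I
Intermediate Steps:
d = -129631841/5615 (d = 1664/5615 - 23087 = -129631841/5615 ≈ -23087.)
sqrt(-14355 + d) = sqrt(-14355 - 129631841/5615) = sqrt(-210235166/5615) = I*sqrt(1180470457090)/5615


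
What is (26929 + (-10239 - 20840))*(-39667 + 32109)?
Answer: 31365700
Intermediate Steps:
(26929 + (-10239 - 20840))*(-39667 + 32109) = (26929 - 31079)*(-7558) = -4150*(-7558) = 31365700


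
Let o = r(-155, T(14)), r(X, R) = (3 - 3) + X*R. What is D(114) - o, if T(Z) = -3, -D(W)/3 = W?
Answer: -807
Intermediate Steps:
D(W) = -3*W
r(X, R) = R*X (r(X, R) = 0 + R*X = R*X)
o = 465 (o = -3*(-155) = 465)
D(114) - o = -3*114 - 1*465 = -342 - 465 = -807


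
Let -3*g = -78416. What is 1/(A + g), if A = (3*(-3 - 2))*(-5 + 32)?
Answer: 3/77201 ≈ 3.8860e-5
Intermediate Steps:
g = 78416/3 (g = -⅓*(-78416) = 78416/3 ≈ 26139.)
A = -405 (A = (3*(-5))*27 = -15*27 = -405)
1/(A + g) = 1/(-405 + 78416/3) = 1/(77201/3) = 3/77201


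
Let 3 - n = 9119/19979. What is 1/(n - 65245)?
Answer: -19979/1303479037 ≈ -1.5327e-5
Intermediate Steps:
n = 50818/19979 (n = 3 - 9119/19979 = 50818/19979 ≈ 2.5436)
1/(n - 65245) = 1/(50818/19979 - 65245) = 1/(-1303479037/19979) = -19979/1303479037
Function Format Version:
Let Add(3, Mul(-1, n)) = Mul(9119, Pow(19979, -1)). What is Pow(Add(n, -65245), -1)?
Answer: Rational(-19979, 1303479037) ≈ -1.5327e-5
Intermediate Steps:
n = Rational(50818, 19979) (n = Add(3, Mul(-1, Mul(9119, Pow(19979, -1)))) = Add(3, Mul(-1, Mul(9119, Rational(1, 19979)))) = Add(3, Mul(-1, Rational(9119, 19979))) = Add(3, Rational(-9119, 19979)) = Rational(50818, 19979) ≈ 2.5436)
Pow(Add(n, -65245), -1) = Pow(Add(Rational(50818, 19979), -65245), -1) = Pow(Rational(-1303479037, 19979), -1) = Rational(-19979, 1303479037)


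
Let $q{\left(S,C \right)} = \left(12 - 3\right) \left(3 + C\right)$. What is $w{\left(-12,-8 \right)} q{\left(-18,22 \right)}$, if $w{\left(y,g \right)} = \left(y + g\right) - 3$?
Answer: $-5175$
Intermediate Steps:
$q{\left(S,C \right)} = 27 + 9 C$ ($q{\left(S,C \right)} = 9 \left(3 + C\right) = 27 + 9 C$)
$w{\left(y,g \right)} = -3 + g + y$ ($w{\left(y,g \right)} = \left(g + y\right) - 3 = -3 + g + y$)
$w{\left(-12,-8 \right)} q{\left(-18,22 \right)} = \left(-3 - 8 - 12\right) \left(27 + 9 \cdot 22\right) = - 23 \left(27 + 198\right) = \left(-23\right) 225 = -5175$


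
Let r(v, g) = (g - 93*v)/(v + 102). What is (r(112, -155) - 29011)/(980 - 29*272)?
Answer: 6218925/1478312 ≈ 4.2068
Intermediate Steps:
r(v, g) = (g - 93*v)/(102 + v)
(r(112, -155) - 29011)/(980 - 29*272) = ((-155 - 93*112)/(102 + 112) - 29011)/(980 - 29*272) = ((-155 - 10416)/214 - 29011)/(980 - 7888) = ((1/214)*(-10571) - 29011)/(-6908) = (-10571/214 - 29011)*(-1/6908) = -6218925/214*(-1/6908) = 6218925/1478312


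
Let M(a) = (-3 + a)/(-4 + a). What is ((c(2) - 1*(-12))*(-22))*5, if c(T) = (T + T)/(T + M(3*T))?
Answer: -10120/7 ≈ -1445.7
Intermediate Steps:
M(a) = (-3 + a)/(-4 + a)
c(T) = 2*T/(T + (-3 + 3*T)/(-4 + 3*T)) (c(T) = (T + T)/(T + (-3 + 3*T)/(-4 + 3*T)) = (2*T)/(T + (-3 + 3*T)/(-4 + 3*T)) = 2*T/(T + (-3 + 3*T)/(-4 + 3*T)))
((c(2) - 1*(-12))*(-22))*5 = ((2*2*(-4 + 3*2)/(-3 - 1*2 + 3*2²) - 1*(-12))*(-22))*5 = ((2*2*(-4 + 6)/(-3 - 2 + 3*4) + 12)*(-22))*5 = ((2*2*2/(-3 - 2 + 12) + 12)*(-22))*5 = ((2*2*2/7 + 12)*(-22))*5 = ((2*2*(⅐)*2 + 12)*(-22))*5 = ((8/7 + 12)*(-22))*5 = ((92/7)*(-22))*5 = -2024/7*5 = -10120/7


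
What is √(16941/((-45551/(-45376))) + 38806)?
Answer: √115534049664022/45551 ≈ 235.97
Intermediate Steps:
√(16941/((-45551/(-45376))) + 38806) = √(16941/((-45551*(-1/45376))) + 38806) = √(16941/(45551/45376) + 38806) = √(16941*(45376/45551) + 38806) = √(768714816/45551 + 38806) = √(2536366922/45551) = √115534049664022/45551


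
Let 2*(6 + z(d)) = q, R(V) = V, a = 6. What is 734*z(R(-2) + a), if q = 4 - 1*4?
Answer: -4404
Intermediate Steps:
q = 0 (q = 4 - 4 = 0)
z(d) = -6 (z(d) = -6 + (½)*0 = -6 + 0 = -6)
734*z(R(-2) + a) = 734*(-6) = -4404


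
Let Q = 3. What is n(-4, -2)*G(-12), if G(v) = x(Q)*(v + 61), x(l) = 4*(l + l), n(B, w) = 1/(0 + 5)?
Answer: 1176/5 ≈ 235.20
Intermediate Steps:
n(B, w) = ⅕ (n(B, w) = 1/5 = ⅕)
x(l) = 8*l (x(l) = 4*(2*l) = 8*l)
G(v) = 1464 + 24*v (G(v) = (8*3)*(v + 61) = 24*(61 + v) = 1464 + 24*v)
n(-4, -2)*G(-12) = (1464 + 24*(-12))/5 = (1464 - 288)/5 = (⅕)*1176 = 1176/5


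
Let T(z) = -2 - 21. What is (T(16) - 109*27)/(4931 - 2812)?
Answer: -2966/2119 ≈ -1.3997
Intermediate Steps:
T(z) = -23
(T(16) - 109*27)/(4931 - 2812) = (-23 - 109*27)/(4931 - 2812) = (-23 - 2943)/2119 = -2966*1/2119 = -2966/2119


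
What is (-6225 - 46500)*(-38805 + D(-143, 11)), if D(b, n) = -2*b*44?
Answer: 1382502225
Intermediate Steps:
D(b, n) = -88*b
(-6225 - 46500)*(-38805 + D(-143, 11)) = (-6225 - 46500)*(-38805 - 88*(-143)) = -52725*(-38805 + 12584) = -52725*(-26221) = 1382502225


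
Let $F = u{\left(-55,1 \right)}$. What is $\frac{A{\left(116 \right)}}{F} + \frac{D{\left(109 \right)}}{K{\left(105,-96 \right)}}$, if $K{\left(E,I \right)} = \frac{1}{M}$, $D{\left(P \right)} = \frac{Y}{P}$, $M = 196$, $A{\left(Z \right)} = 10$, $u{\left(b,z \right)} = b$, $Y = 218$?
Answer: $\frac{4310}{11} \approx 391.82$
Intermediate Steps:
$F = -55$
$D{\left(P \right)} = \frac{218}{P}$
$K{\left(E,I \right)} = \frac{1}{196}$
$\frac{A{\left(116 \right)}}{F} + \frac{D{\left(109 \right)}}{K{\left(105,-96 \right)}} = \frac{10}{-55} + \frac{218}{109} \frac{1}{\frac{1}{196}} = 10 \left(- \frac{1}{55}\right) + 218 \cdot \frac{1}{109} \cdot 196 = - \frac{2}{11} + 2 \cdot 196 = - \frac{2}{11} + 392 = \frac{4310}{11}$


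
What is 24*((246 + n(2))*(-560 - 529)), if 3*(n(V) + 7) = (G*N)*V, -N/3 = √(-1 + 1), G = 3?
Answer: -6246504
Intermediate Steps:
N = 0 (N = -3*√(-1 + 1) = -3*√0 = -3*0 = 0)
n(V) = -7 (n(V) = -7 + ((3*0)*V)/3 = -7 + (0*V)/3 = -7 + (⅓)*0 = -7 + 0 = -7)
24*((246 + n(2))*(-560 - 529)) = 24*((246 - 7)*(-560 - 529)) = 24*(239*(-1089)) = 24*(-260271) = -6246504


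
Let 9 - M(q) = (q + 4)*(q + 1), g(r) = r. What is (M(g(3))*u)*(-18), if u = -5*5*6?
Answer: -51300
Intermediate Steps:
u = -150 (u = -25*6 = -150)
M(q) = 9 - (1 + q)*(4 + q) (M(q) = 9 - (q + 4)*(q + 1) = 9 - (4 + q)*(1 + q) = 9 - (1 + q)*(4 + q))
(M(g(3))*u)*(-18) = ((5 - 1*3² - 5*3)*(-150))*(-18) = ((5 - 1*9 - 15)*(-150))*(-18) = ((5 - 9 - 15)*(-150))*(-18) = -19*(-150)*(-18) = 2850*(-18) = -51300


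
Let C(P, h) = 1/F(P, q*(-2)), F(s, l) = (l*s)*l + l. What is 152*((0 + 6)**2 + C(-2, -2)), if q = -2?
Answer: 38266/7 ≈ 5466.6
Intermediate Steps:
F(s, l) = l + s*l**2 (F(s, l) = s*l**2 + l = l + s*l**2)
C(P, h) = 1/(4 + 16*P) (C(P, h) = 1/((-2*(-2))*(1 + (-2*(-2))*P)) = 1/(4*(1 + 4*P)) = 1/(4 + 16*P))
152*((0 + 6)**2 + C(-2, -2)) = 152*((0 + 6)**2 + 1/(4*(1 + 4*(-2)))) = 152*(6**2 + 1/(4*(1 - 8))) = 152*(36 + (1/4)/(-7)) = 152*(36 + (1/4)*(-1/7)) = 152*(36 - 1/28) = 152*(1007/28) = 38266/7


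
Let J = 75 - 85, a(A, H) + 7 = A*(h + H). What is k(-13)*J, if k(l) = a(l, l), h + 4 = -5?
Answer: -2790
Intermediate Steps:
h = -9 (h = -4 - 5 = -9)
a(A, H) = -7 + A*(-9 + H)
k(l) = -7 + l² - 9*l (k(l) = -7 - 9*l + l*l = -7 - 9*l + l² = -7 + l² - 9*l)
J = -10
k(-13)*J = (-7 + (-13)² - 9*(-13))*(-10) = (-7 + 169 + 117)*(-10) = 279*(-10) = -2790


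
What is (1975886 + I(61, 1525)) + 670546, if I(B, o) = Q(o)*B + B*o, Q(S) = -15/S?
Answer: 13697282/5 ≈ 2.7395e+6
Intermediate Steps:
I(B, o) = B*o - 15*B/o (I(B, o) = (-15/o)*B + B*o = -15*B/o + B*o = B*o - 15*B/o)
(1975886 + I(61, 1525)) + 670546 = (1975886 + 61*(-15 + 1525²)/1525) + 670546 = (1975886 + 61*(1/1525)*(-15 + 2325625)) + 670546 = (1975886 + 61*(1/1525)*2325610) + 670546 = (1975886 + 465122/5) + 670546 = 10344552/5 + 670546 = 13697282/5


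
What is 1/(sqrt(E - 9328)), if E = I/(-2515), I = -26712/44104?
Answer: -I*sqrt(1793248556619611095)/129334535621 ≈ -0.010354*I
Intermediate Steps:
I = -3339/5513 (I = -26712*1/44104 = -3339/5513 ≈ -0.60566)
E = 3339/13865195 (E = -3339/5513/(-2515) = -3339/5513*(-1/2515) = 3339/13865195 ≈ 0.00024082)
1/(sqrt(E - 9328)) = 1/(sqrt(3339/13865195 - 9328)) = 1/(sqrt(-129334535621/13865195)) = 1/(I*sqrt(1793248556619611095)/13865195) = -I*sqrt(1793248556619611095)/129334535621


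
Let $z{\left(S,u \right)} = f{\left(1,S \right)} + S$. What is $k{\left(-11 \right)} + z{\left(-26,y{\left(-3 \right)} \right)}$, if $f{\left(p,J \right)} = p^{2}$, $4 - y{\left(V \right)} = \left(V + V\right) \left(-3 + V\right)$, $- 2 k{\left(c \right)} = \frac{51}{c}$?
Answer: $- \frac{499}{22} \approx -22.682$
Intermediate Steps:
$k{\left(c \right)} = - \frac{51}{2 c}$ ($k{\left(c \right)} = - \frac{51 \frac{1}{c}}{2} = - \frac{51}{2 c}$)
$y{\left(V \right)} = 4 - 2 V \left(-3 + V\right)$ ($y{\left(V \right)} = 4 - \left(V + V\right) \left(-3 + V\right) = 4 - 2 V \left(-3 + V\right)$)
$z{\left(S,u \right)} = 1 + S$ ($z{\left(S,u \right)} = 1^{2} + S = 1 + S$)
$k{\left(-11 \right)} + z{\left(-26,y{\left(-3 \right)} \right)} = - \frac{51}{2 \left(-11\right)} + \left(1 - 26\right) = \left(- \frac{51}{2}\right) \left(- \frac{1}{11}\right) - 25 = \frac{51}{22} - 25 = - \frac{499}{22}$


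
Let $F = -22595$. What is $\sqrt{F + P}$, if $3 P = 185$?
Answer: $\frac{260 i \sqrt{3}}{3} \approx 150.11 i$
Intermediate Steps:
$P = \frac{185}{3}$ ($P = \frac{1}{3} \cdot 185 = \frac{185}{3} \approx 61.667$)
$\sqrt{F + P} = \sqrt{-22595 + \frac{185}{3}} = \sqrt{- \frac{67600}{3}} = \frac{260 i \sqrt{3}}{3}$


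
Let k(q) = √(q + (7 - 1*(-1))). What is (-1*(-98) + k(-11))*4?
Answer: 392 + 4*I*√3 ≈ 392.0 + 6.9282*I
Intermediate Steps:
k(q) = √(8 + q) (k(q) = √(q + (7 + 1)) = √(q + 8) = √(8 + q))
(-1*(-98) + k(-11))*4 = (-1*(-98) + √(8 - 11))*4 = (98 + √(-3))*4 = (98 + I*√3)*4 = 392 + 4*I*√3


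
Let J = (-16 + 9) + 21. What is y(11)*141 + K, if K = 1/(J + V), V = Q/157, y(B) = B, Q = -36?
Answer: 3353419/2162 ≈ 1551.1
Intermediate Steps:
J = 14 (J = -7 + 21 = 14)
V = -36/157 ≈ -0.22930
K = 157/2162 (K = 1/(14 - 36/157) = 1/(2162/157) = 157/2162 ≈ 0.072618)
y(11)*141 + K = 11*141 + 157/2162 = 1551 + 157/2162 = 3353419/2162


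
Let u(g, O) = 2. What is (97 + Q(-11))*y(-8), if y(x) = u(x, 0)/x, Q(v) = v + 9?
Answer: -95/4 ≈ -23.750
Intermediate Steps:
Q(v) = 9 + v
y(x) = 2/x
(97 + Q(-11))*y(-8) = (97 + (9 - 11))*(2/(-8)) = (97 - 2)*(2*(-⅛)) = 95*(-¼) = -95/4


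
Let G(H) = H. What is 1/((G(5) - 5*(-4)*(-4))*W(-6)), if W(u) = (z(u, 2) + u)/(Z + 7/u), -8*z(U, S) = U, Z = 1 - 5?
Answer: -62/4725 ≈ -0.013122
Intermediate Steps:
Z = -4
z(U, S) = -U/8
W(u) = 7*u/(8*(-4 + 7/u)) (W(u) = (-u/8 + u)/(-4 + 7/u) = (7*u/8)/(-4 + 7/u) = 7*u/(8*(-4 + 7/u)))
1/((G(5) - 5*(-4)*(-4))*W(-6)) = 1/((5 - 5*(-4)*(-4))*(-7*(-6)²/(-56 + 32*(-6)))) = 1/((5 + 20*(-4))*(-7*36/(-56 - 192))) = 1/((5 - 80)*(-7*36/(-248))) = 1/(-(-525)*36*(-1)/248) = 1/(-75*63/62) = 1/(-4725/62) = -62/4725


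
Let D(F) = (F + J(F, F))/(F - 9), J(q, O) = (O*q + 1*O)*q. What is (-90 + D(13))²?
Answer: 4076361/16 ≈ 2.5477e+5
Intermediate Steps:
J(q, O) = q*(O + O*q) (J(q, O) = (O*q + O)*q = (O + O*q)*q = q*(O + O*q))
D(F) = (F + F²*(1 + F))/(-9 + F) (D(F) = (F + F*F*(1 + F))/(F - 9) = (F + F²*(1 + F))/(-9 + F))
(-90 + D(13))² = (-90 + 13*(1 + 13*(1 + 13))/(-9 + 13))² = (-90 + 13*(1 + 13*14)/4)² = (-90 + 13*(¼)*(1 + 182))² = (-90 + 13*(¼)*183)² = (-90 + 2379/4)² = (2019/4)² = 4076361/16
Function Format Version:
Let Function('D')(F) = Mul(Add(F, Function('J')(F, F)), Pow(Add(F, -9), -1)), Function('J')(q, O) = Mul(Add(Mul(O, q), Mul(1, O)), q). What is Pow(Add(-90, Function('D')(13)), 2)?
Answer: Rational(4076361, 16) ≈ 2.5477e+5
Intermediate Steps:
Function('J')(q, O) = Mul(q, Add(O, Mul(O, q))) (Function('J')(q, O) = Mul(Add(Mul(O, q), O), q) = Mul(Add(O, Mul(O, q)), q) = Mul(q, Add(O, Mul(O, q))))
Function('D')(F) = Mul(Pow(Add(-9, F), -1), Add(F, Mul(Pow(F, 2), Add(1, F)))) (Function('D')(F) = Mul(Add(F, Mul(F, F, Add(1, F))), Pow(Add(F, -9), -1)) = Mul(Add(F, Mul(Pow(F, 2), Add(1, F))), Pow(Add(-9, F), -1)) = Mul(Pow(Add(-9, F), -1), Add(F, Mul(Pow(F, 2), Add(1, F)))))
Pow(Add(-90, Function('D')(13)), 2) = Pow(Add(-90, Mul(13, Pow(Add(-9, 13), -1), Add(1, Mul(13, Add(1, 13))))), 2) = Pow(Add(-90, Mul(13, Pow(4, -1), Add(1, Mul(13, 14)))), 2) = Pow(Add(-90, Mul(13, Rational(1, 4), Add(1, 182))), 2) = Pow(Add(-90, Mul(13, Rational(1, 4), 183)), 2) = Pow(Add(-90, Rational(2379, 4)), 2) = Pow(Rational(2019, 4), 2) = Rational(4076361, 16)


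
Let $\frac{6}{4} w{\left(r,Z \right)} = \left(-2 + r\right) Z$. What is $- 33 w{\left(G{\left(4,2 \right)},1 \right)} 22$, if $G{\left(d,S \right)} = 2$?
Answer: $0$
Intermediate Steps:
$w{\left(r,Z \right)} = \frac{2 Z \left(-2 + r\right)}{3}$ ($w{\left(r,Z \right)} = \frac{2 \left(-2 + r\right) Z}{3} = \frac{2 Z \left(-2 + r\right)}{3}$)
$- 33 w{\left(G{\left(4,2 \right)},1 \right)} 22 = - 33 \cdot \frac{2}{3} \cdot 1 \left(-2 + 2\right) 22 = - 33 \cdot \frac{2}{3} \cdot 1 \cdot 0 \cdot 22 = \left(-33\right) 0 \cdot 22 = 0 \cdot 22 = 0$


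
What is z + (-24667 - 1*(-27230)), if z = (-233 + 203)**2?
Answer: 3463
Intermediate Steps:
z = 900 (z = (-30)**2 = 900)
z + (-24667 - 1*(-27230)) = 900 + (-24667 - 1*(-27230)) = 900 + (-24667 + 27230) = 900 + 2563 = 3463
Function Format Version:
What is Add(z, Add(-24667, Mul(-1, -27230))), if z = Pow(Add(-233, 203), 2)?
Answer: 3463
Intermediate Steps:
z = 900 (z = Pow(-30, 2) = 900)
Add(z, Add(-24667, Mul(-1, -27230))) = Add(900, Add(-24667, Mul(-1, -27230))) = Add(900, Add(-24667, 27230)) = Add(900, 2563) = 3463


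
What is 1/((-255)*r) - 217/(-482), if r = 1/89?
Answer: 12437/122910 ≈ 0.10119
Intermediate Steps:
r = 1/89 ≈ 0.011236
1/((-255)*r) - 217/(-482) = 1/((-255)*(1/89)) - 217/(-482) = -1/255*89 - 217*(-1/482) = -89/255 + 217/482 = 12437/122910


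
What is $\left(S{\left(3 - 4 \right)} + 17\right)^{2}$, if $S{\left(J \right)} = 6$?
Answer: $529$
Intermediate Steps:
$\left(S{\left(3 - 4 \right)} + 17\right)^{2} = \left(6 + 17\right)^{2} = 23^{2} = 529$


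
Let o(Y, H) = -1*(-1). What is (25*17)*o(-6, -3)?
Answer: 425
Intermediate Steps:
o(Y, H) = 1
(25*17)*o(-6, -3) = (25*17)*1 = 425*1 = 425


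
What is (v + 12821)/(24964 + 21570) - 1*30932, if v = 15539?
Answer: -719680664/23267 ≈ -30931.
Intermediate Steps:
(v + 12821)/(24964 + 21570) - 1*30932 = (15539 + 12821)/(24964 + 21570) - 1*30932 = 28360/46534 - 30932 = 28360*(1/46534) - 30932 = 14180/23267 - 30932 = -719680664/23267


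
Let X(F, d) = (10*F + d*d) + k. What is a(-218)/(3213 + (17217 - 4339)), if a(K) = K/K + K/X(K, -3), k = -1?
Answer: 1195/17474826 ≈ 6.8384e-5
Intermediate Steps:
X(F, d) = -1 + d² + 10*F (X(F, d) = (10*F + d*d) - 1 = (10*F + d²) - 1 = (d² + 10*F) - 1 = -1 + d² + 10*F)
a(K) = 1 + K/(8 + 10*K) (a(K) = K/K + K/(-1 + (-3)² + 10*K) = 1 + K/(-1 + 9 + 10*K) = 1 + K/(8 + 10*K))
a(-218)/(3213 + (17217 - 4339)) = ((8 + 11*(-218))/(2*(4 + 5*(-218))))/(3213 + (17217 - 4339)) = ((8 - 2398)/(2*(4 - 1090)))/(3213 + 12878) = ((½)*(-2390)/(-1086))/16091 = ((½)*(-1/1086)*(-2390))*(1/16091) = (1195/1086)*(1/16091) = 1195/17474826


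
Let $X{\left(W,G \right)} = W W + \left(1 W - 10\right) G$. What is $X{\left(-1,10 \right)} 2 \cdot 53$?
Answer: $-11554$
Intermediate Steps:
$X{\left(W,G \right)} = W^{2} + G \left(-10 + W\right)$ ($X{\left(W,G \right)} = W^{2} + \left(W - 10\right) G = W^{2} + \left(-10 + W\right) G = W^{2} + G \left(-10 + W\right)$)
$X{\left(-1,10 \right)} 2 \cdot 53 = \left(\left(-1\right)^{2} - 100 + 10 \left(-1\right)\right) 2 \cdot 53 = \left(1 - 100 - 10\right) 2 \cdot 53 = \left(-109\right) 2 \cdot 53 = \left(-218\right) 53 = -11554$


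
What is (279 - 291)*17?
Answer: -204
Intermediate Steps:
(279 - 291)*17 = -12*17 = -204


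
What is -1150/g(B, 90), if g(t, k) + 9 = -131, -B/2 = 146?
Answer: 115/14 ≈ 8.2143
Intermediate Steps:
B = -292 (B = -2*146 = -292)
g(t, k) = -140 (g(t, k) = -9 - 131 = -140)
-1150/g(B, 90) = -1150/(-140) = -1150*(-1/140) = 115/14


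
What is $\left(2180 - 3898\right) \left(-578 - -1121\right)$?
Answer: $-932874$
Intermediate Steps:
$\left(2180 - 3898\right) \left(-578 - -1121\right) = - 1718 \left(-578 + \left(-1027 + 2148\right)\right) = - 1718 \left(-578 + 1121\right) = \left(-1718\right) 543 = -932874$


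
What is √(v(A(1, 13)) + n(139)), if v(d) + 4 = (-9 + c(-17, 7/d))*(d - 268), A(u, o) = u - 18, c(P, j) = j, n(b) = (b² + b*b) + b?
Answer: √11981753/17 ≈ 203.62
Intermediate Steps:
n(b) = b + 2*b² (n(b) = (b² + b²) + b = 2*b² + b = b + 2*b²)
A(u, o) = -18 + u
v(d) = -4 + (-268 + d)*(-9 + 7/d) (v(d) = -4 + (-9 + 7/d)*(d - 268) = -4 + (-9 + 7/d)*(-268 + d) = -4 + (-268 + d)*(-9 + 7/d))
√(v(A(1, 13)) + n(139)) = √((2415 - 1876/(-18 + 1) - 9*(-18 + 1)) + 139*(1 + 2*139)) = √((2415 - 1876/(-17) - 9*(-17)) + 139*(1 + 278)) = √((2415 - 1876*(-1/17) + 153) + 139*279) = √((2415 + 1876/17 + 153) + 38781) = √(45532/17 + 38781) = √(704809/17) = √11981753/17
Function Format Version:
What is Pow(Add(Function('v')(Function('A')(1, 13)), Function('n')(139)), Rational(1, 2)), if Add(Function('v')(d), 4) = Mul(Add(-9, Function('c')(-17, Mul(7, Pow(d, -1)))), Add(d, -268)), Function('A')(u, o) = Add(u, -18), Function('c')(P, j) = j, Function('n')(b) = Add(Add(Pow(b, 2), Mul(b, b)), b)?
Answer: Mul(Rational(1, 17), Pow(11981753, Rational(1, 2))) ≈ 203.62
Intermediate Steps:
Function('n')(b) = Add(b, Mul(2, Pow(b, 2))) (Function('n')(b) = Add(Add(Pow(b, 2), Pow(b, 2)), b) = Add(Mul(2, Pow(b, 2)), b) = Add(b, Mul(2, Pow(b, 2))))
Function('A')(u, o) = Add(-18, u)
Function('v')(d) = Add(-4, Mul(Add(-268, d), Add(-9, Mul(7, Pow(d, -1))))) (Function('v')(d) = Add(-4, Mul(Add(-9, Mul(7, Pow(d, -1))), Add(d, -268))) = Add(-4, Mul(Add(-9, Mul(7, Pow(d, -1))), Add(-268, d))) = Add(-4, Mul(Add(-268, d), Add(-9, Mul(7, Pow(d, -1))))))
Pow(Add(Function('v')(Function('A')(1, 13)), Function('n')(139)), Rational(1, 2)) = Pow(Add(Add(2415, Mul(-1876, Pow(Add(-18, 1), -1)), Mul(-9, Add(-18, 1))), Mul(139, Add(1, Mul(2, 139)))), Rational(1, 2)) = Pow(Add(Add(2415, Mul(-1876, Pow(-17, -1)), Mul(-9, -17)), Mul(139, Add(1, 278))), Rational(1, 2)) = Pow(Add(Add(2415, Mul(-1876, Rational(-1, 17)), 153), Mul(139, 279)), Rational(1, 2)) = Pow(Add(Add(2415, Rational(1876, 17), 153), 38781), Rational(1, 2)) = Pow(Add(Rational(45532, 17), 38781), Rational(1, 2)) = Pow(Rational(704809, 17), Rational(1, 2)) = Mul(Rational(1, 17), Pow(11981753, Rational(1, 2)))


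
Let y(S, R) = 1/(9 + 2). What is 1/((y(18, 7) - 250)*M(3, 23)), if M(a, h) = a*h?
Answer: -11/189681 ≈ -5.7992e-5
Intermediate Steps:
y(S, R) = 1/11
1/((y(18, 7) - 250)*M(3, 23)) = 1/((1/11 - 250)*(3*23)) = 1/(-2749/11*69) = 1/(-189681/11) = -11/189681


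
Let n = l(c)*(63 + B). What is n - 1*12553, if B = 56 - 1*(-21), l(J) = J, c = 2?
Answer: -12273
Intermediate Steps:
B = 77 (B = 56 + 21 = 77)
n = 280 (n = 2*(63 + 77) = 2*140 = 280)
n - 1*12553 = 280 - 1*12553 = 280 - 12553 = -12273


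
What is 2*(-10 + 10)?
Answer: 0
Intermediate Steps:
2*(-10 + 10) = 2*0 = 0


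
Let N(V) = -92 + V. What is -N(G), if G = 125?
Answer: -33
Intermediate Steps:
-N(G) = -(-92 + 125) = -1*33 = -33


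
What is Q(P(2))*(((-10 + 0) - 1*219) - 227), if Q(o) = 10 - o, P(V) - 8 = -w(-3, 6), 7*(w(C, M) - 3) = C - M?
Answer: -11856/7 ≈ -1693.7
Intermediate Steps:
w(C, M) = 3 - M/7 + C/7 (w(C, M) = 3 + (C - M)/7 = 3 + (-M/7 + C/7) = 3 - M/7 + C/7)
P(V) = 44/7 (P(V) = 8 - (3 - ⅐*6 + (⅐)*(-3)) = 8 - (3 - 6/7 - 3/7) = 8 - 1*12/7 = 8 - 12/7 = 44/7)
Q(P(2))*(((-10 + 0) - 1*219) - 227) = (10 - 1*44/7)*(((-10 + 0) - 1*219) - 227) = (10 - 44/7)*((-10 - 219) - 227) = 26*(-229 - 227)/7 = (26/7)*(-456) = -11856/7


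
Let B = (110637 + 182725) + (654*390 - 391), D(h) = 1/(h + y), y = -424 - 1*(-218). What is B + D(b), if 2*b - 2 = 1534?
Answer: 307993423/562 ≈ 5.4803e+5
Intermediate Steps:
y = -206 (y = -424 + 218 = -206)
b = 768 (b = 1 + (1/2)*1534 = 1 + 767 = 768)
D(h) = 1/(-206 + h) (D(h) = 1/(h - 206) = 1/(-206 + h))
B = 548031 (B = 293362 + (255060 - 391) = 293362 + 254669 = 548031)
B + D(b) = 548031 + 1/(-206 + 768) = 548031 + 1/562 = 307993423/562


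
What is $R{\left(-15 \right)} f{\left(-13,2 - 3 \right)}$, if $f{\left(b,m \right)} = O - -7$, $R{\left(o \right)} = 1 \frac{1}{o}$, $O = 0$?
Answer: $- \frac{7}{15} \approx -0.46667$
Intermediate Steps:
$R{\left(o \right)} = \frac{1}{o}$
$f{\left(b,m \right)} = 7$ ($f{\left(b,m \right)} = 0 - -7 = 0 + 7 = 7$)
$R{\left(-15 \right)} f{\left(-13,2 - 3 \right)} = \frac{1}{-15} \cdot 7 = \left(- \frac{1}{15}\right) 7 = - \frac{7}{15}$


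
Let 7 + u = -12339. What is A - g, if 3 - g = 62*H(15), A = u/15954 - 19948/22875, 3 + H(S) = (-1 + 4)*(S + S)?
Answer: 327805442518/60824625 ≈ 5389.4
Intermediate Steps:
u = -12346 (u = -7 - 12339 = -12346)
H(S) = -3 + 6*S (H(S) = -3 + (-1 + 4)*(S + S) = -3 + 3*(2*S) = -3 + 6*S)
A = -100110857/60824625 (A = -12346/15954 - 19948/22875 = -12346*1/15954 - 19948*1/22875 = -6173/7977 - 19948/22875 = -100110857/60824625 ≈ -1.6459)
g = -5391 (g = 3 - 62*(-3 + 6*15) = 3 - 62*(-3 + 90) = 3 - 62*87 = 3 - 1*5394 = 3 - 5394 = -5391)
A - g = -100110857/60824625 - 1*(-5391) = -100110857/60824625 + 5391 = 327805442518/60824625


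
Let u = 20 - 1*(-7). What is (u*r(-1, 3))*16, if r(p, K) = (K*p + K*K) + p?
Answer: 2160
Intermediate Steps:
r(p, K) = p + K² + K*p (r(p, K) = (K*p + K²) + p = (K² + K*p) + p = p + K² + K*p)
u = 27 (u = 20 + 7 = 27)
(u*r(-1, 3))*16 = (27*(-1 + 3² + 3*(-1)))*16 = (27*(-1 + 9 - 3))*16 = (27*5)*16 = 135*16 = 2160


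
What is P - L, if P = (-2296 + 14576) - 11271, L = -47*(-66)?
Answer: -2093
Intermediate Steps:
L = 3102
P = 1009 (P = 12280 - 11271 = 1009)
P - L = 1009 - 1*3102 = 1009 - 3102 = -2093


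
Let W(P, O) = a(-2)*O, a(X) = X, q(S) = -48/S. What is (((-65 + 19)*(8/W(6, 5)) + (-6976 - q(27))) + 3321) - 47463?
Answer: -2298574/45 ≈ -51079.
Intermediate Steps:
W(P, O) = -2*O
(((-65 + 19)*(8/W(6, 5)) + (-6976 - q(27))) + 3321) - 47463 = (((-65 + 19)*(8/((-2*5))) + (-6976 - (-48)/27)) + 3321) - 47463 = ((-368/(-10) + (-6976 - (-48)/27)) + 3321) - 47463 = ((-368*(-1)/10 + (-6976 - 1*(-16/9))) + 3321) - 47463 = ((-46*(-4/5) + (-6976 + 16/9)) + 3321) - 47463 = ((184/5 - 62768/9) + 3321) - 47463 = (-312184/45 + 3321) - 47463 = -162739/45 - 47463 = -2298574/45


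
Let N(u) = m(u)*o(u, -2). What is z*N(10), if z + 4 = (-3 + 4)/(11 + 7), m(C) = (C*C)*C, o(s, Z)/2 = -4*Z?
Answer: -568000/9 ≈ -63111.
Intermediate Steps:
o(s, Z) = -8*Z (o(s, Z) = 2*(-4*Z) = -8*Z)
m(C) = C³ (m(C) = C²*C = C³)
z = -71/18 (z = -4 + (-3 + 4)/(11 + 7) = -4 + 1/18 = -71/18 ≈ -3.9444)
N(u) = 16*u³ (N(u) = u³*(-8*(-2)) = u³*16 = 16*u³)
z*N(10) = -568*10³/9 = -568*1000/9 = -71/18*16000 = -568000/9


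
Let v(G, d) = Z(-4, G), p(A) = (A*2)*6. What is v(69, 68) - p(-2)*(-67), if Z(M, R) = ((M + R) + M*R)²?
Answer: 42913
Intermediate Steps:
p(A) = 12*A (p(A) = (2*A)*6 = 12*A)
Z(M, R) = (M + R + M*R)²
v(G, d) = (-4 - 3*G)² (v(G, d) = (-4 + G - 4*G)² = (-4 - 3*G)²)
v(69, 68) - p(-2)*(-67) = (4 + 3*69)² - 12*(-2)*(-67) = (4 + 207)² - (-24)*(-67) = 211² - 1*1608 = 44521 - 1608 = 42913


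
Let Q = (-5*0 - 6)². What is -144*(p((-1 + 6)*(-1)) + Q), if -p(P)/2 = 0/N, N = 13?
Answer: -5184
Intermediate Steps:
p(P) = 0 (p(P) = -0/13 = -2*0 = 0)
Q = 36 (Q = (0 - 6)² = (-6)² = 36)
-144*(p((-1 + 6)*(-1)) + Q) = -144*(0 + 36) = -144*36 = -5184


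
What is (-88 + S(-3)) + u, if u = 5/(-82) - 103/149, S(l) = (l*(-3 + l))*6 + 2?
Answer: 259605/12218 ≈ 21.248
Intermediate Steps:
S(l) = 2 + 6*l*(-3 + l) (S(l) = 6*l*(-3 + l) + 2 = 2 + 6*l*(-3 + l))
u = -9191/12218 (u = 5*(-1/82) - 103*1/149 = -5/82 - 103/149 = -9191/12218 ≈ -0.75225)
(-88 + S(-3)) + u = (-88 + (2 - 18*(-3) + 6*(-3)**2)) - 9191/12218 = (-88 + (2 + 54 + 6*9)) - 9191/12218 = (-88 + (2 + 54 + 54)) - 9191/12218 = (-88 + 110) - 9191/12218 = 22 - 9191/12218 = 259605/12218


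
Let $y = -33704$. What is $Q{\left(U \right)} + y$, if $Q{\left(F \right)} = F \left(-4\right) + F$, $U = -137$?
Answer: $-33293$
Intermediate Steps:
$Q{\left(F \right)} = - 3 F$ ($Q{\left(F \right)} = - 4 F + F = - 3 F$)
$Q{\left(U \right)} + y = \left(-3\right) \left(-137\right) - 33704 = 411 - 33704 = -33293$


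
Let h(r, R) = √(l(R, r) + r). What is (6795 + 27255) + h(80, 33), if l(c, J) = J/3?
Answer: 34050 + 8*√15/3 ≈ 34060.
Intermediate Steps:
l(c, J) = J/3 (l(c, J) = J*(⅓) = J/3)
h(r, R) = 2*√3*√r/3 (h(r, R) = √(r/3 + r) = √(4*r/3) = 2*√3*√r/3)
(6795 + 27255) + h(80, 33) = (6795 + 27255) + 2*√3*√80/3 = 34050 + 2*√3*(4*√5)/3 = 34050 + 8*√15/3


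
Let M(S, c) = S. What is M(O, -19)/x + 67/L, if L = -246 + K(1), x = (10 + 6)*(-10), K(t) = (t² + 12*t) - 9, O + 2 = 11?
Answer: -6449/19360 ≈ -0.33311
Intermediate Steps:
O = 9 (O = -2 + 11 = 9)
K(t) = -9 + t² + 12*t
x = -160 (x = 16*(-10) = -160)
L = -242 (L = -246 + (-9 + 1² + 12*1) = -246 + (-9 + 1 + 12) = -246 + 4 = -242)
M(O, -19)/x + 67/L = 9/(-160) + 67/(-242) = 9*(-1/160) + 67*(-1/242) = -9/160 - 67/242 = -6449/19360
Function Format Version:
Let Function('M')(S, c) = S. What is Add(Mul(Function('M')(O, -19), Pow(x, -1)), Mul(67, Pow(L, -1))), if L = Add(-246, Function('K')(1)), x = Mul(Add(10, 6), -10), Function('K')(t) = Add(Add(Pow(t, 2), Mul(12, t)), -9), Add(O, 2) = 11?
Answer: Rational(-6449, 19360) ≈ -0.33311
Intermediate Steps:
O = 9 (O = Add(-2, 11) = 9)
Function('K')(t) = Add(-9, Pow(t, 2), Mul(12, t))
x = -160 (x = Mul(16, -10) = -160)
L = -242 (L = Add(-246, Add(-9, Pow(1, 2), Mul(12, 1))) = Add(-246, Add(-9, 1, 12)) = Add(-246, 4) = -242)
Add(Mul(Function('M')(O, -19), Pow(x, -1)), Mul(67, Pow(L, -1))) = Add(Mul(9, Pow(-160, -1)), Mul(67, Pow(-242, -1))) = Add(Mul(9, Rational(-1, 160)), Mul(67, Rational(-1, 242))) = Add(Rational(-9, 160), Rational(-67, 242)) = Rational(-6449, 19360)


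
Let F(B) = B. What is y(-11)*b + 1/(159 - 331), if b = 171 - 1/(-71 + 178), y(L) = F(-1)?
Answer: -3147019/18404 ≈ -171.00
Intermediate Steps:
y(L) = -1
b = 18296/107 (b = 171 - 1/107 = 18296/107 ≈ 170.99)
y(-11)*b + 1/(159 - 331) = -1*18296/107 + 1/(159 - 331) = -18296/107 + 1/(-172) = -18296/107 - 1/172 = -3147019/18404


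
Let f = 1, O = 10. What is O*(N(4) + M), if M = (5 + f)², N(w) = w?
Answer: 400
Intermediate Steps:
M = 36 (M = (5 + 1)² = 6² = 36)
O*(N(4) + M) = 10*(4 + 36) = 10*40 = 400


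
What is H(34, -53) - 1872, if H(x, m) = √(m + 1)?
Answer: -1872 + 2*I*√13 ≈ -1872.0 + 7.2111*I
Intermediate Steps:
H(x, m) = √(1 + m)
H(34, -53) - 1872 = √(1 - 53) - 1872 = √(-52) - 1872 = 2*I*√13 - 1872 = -1872 + 2*I*√13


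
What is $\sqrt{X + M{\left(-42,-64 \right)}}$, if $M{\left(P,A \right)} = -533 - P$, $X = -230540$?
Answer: $i \sqrt{231031} \approx 480.66 i$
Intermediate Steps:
$\sqrt{X + M{\left(-42,-64 \right)}} = \sqrt{-230540 - 491} = \sqrt{-231031} = i \sqrt{231031}$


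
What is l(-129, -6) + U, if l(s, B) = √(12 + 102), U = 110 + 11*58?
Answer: 748 + √114 ≈ 758.68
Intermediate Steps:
U = 748 (U = 110 + 638 = 748)
l(s, B) = √114
l(-129, -6) + U = √114 + 748 = 748 + √114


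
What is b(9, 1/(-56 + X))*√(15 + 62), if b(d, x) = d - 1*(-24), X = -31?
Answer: 33*√77 ≈ 289.57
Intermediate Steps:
b(d, x) = 24 + d (b(d, x) = d + 24 = 24 + d)
b(9, 1/(-56 + X))*√(15 + 62) = (24 + 9)*√(15 + 62) = 33*√77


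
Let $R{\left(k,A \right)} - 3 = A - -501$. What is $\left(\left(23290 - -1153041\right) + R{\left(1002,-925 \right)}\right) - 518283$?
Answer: $657627$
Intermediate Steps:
$R{\left(k,A \right)} = 504 + A$ ($R{\left(k,A \right)} = 3 + \left(A - -501\right) = 3 + \left(A + 501\right) = 3 + \left(501 + A\right) = 504 + A$)
$\left(\left(23290 - -1153041\right) + R{\left(1002,-925 \right)}\right) - 518283 = \left(\left(23290 - -1153041\right) + \left(504 - 925\right)\right) - 518283 = \left(\left(23290 + 1153041\right) - 421\right) - 518283 = \left(1176331 - 421\right) - 518283 = 1175910 - 518283 = 657627$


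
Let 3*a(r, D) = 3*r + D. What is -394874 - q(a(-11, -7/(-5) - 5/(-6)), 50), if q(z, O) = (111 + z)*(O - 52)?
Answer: -17760263/45 ≈ -3.9467e+5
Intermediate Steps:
a(r, D) = r + D/3 (a(r, D) = (3*r + D)/3 = (D + 3*r)/3 = r + D/3)
q(z, O) = (-52 + O)*(111 + z) (q(z, O) = (111 + z)*(-52 + O) = (-52 + O)*(111 + z))
-394874 - q(a(-11, -7/(-5) - 5/(-6)), 50) = -394874 - (-5772 - 52*(-11 + (-7/(-5) - 5/(-6))/3) + 111*50 + 50*(-11 + (-7/(-5) - 5/(-6))/3)) = -394874 - (-5772 - 52*(-11 + (-7*(-1/5) - 5*(-1/6))/3) + 5550 + 50*(-11 + (-7*(-1/5) - 5*(-1/6))/3)) = -394874 - (-5772 - 52*(-11 + (7/5 + 5/6)/3) + 5550 + 50*(-11 + (7/5 + 5/6)/3)) = -394874 - (-5772 - 52*(-11 + (1/3)*(67/30)) + 5550 + 50*(-11 + (1/3)*(67/30))) = -394874 - (-5772 - 52*(-11 + 67/90) + 5550 + 50*(-11 + 67/90)) = -394874 - (-5772 - 52*(-923/90) + 5550 + 50*(-923/90)) = -394874 - (-5772 + 23998/45 + 5550 - 4615/9) = -394874 - 1*(-9067/45) = -394874 + 9067/45 = -17760263/45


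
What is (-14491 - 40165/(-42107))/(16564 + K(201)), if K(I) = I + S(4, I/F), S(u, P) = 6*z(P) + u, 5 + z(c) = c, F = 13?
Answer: -610132372/708735307 ≈ -0.86088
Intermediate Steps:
z(c) = -5 + c
S(u, P) = -30 + u + 6*P (S(u, P) = 6*(-5 + P) + u = (-30 + 6*P) + u = -30 + u + 6*P)
K(I) = -26 + 19*I/13 (K(I) = I + (-30 + 4 + 6*(I/13)) = I + (-30 + 4 + 6*I/13) = I + (-26 + 6*I/13) = -26 + 19*I/13)
(-14491 - 40165/(-42107))/(16564 + K(201)) = (-14491 - 40165/(-42107))/(16564 + (-26 + (19/13)*201)) = (-14491 - 40165*(-1/42107))/(16564 + (-26 + 3819/13)) = (-14491 + 40165/42107)/(16564 + 3481/13) = -610132372/(42107*218813/13) = -610132372/42107*13/218813 = -610132372/708735307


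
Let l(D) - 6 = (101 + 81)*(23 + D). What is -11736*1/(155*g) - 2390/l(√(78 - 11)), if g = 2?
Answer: -739093492/19191945 + 108745*√67/3838389 ≈ -38.279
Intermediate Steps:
l(D) = 4192 + 182*D (l(D) = 6 + (101 + 81)*(23 + D) = 6 + 182*(23 + D) = 6 + (4186 + 182*D) = 4192 + 182*D)
-11736*1/(155*g) - 2390/l(√(78 - 11)) = -11736/((31*2)*5) - 2390/(4192 + 182*√(78 - 11)) = -11736/(62*5) - 2390/(4192 + 182*√67) = -11736/310 - 2390/(4192 + 182*√67) = -11736*1/310 - 2390/(4192 + 182*√67) = -5868/155 - 2390/(4192 + 182*√67)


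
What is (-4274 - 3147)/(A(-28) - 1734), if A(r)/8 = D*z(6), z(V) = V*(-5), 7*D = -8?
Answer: 51947/10218 ≈ 5.0839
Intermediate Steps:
D = -8/7 (D = (⅐)*(-8) = -8/7 ≈ -1.1429)
z(V) = -5*V
A(r) = 1920/7 (A(r) = 8*(-(-40)*6/7) = 8*(-8/7*(-30)) = 8*(240/7) = 1920/7)
(-4274 - 3147)/(A(-28) - 1734) = (-4274 - 3147)/(1920/7 - 1734) = -7421/(-10218/7) = -7421*(-7/10218) = 51947/10218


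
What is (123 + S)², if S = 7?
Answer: 16900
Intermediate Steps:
(123 + S)² = (123 + 7)² = 130² = 16900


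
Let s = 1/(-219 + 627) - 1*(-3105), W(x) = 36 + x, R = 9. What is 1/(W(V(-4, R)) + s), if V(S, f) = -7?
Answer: 408/1278673 ≈ 0.00031908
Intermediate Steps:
s = 1266841/408 (s = 1/408 + 3105 = 1266841/408 ≈ 3105.0)
1/(W(V(-4, R)) + s) = 1/((36 - 7) + 1266841/408) = 1/(29 + 1266841/408) = 1/(1278673/408) = 408/1278673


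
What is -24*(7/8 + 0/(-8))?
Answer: -21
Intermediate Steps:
-24*(7/8 + 0/(-8)) = -24*(7*(⅛) + 0*(-⅛)) = -24*(7/8 + 0) = -24*7/8 = -21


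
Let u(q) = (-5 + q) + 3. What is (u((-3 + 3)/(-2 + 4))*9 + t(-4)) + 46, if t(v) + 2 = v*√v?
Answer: 26 - 8*I ≈ 26.0 - 8.0*I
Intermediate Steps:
u(q) = -2 + q
t(v) = -2 + v^(3/2) (t(v) = -2 + v*√v = -2 + v^(3/2))
(u((-3 + 3)/(-2 + 4))*9 + t(-4)) + 46 = ((-2 + (-3 + 3)/(-2 + 4))*9 + (-2 + (-4)^(3/2))) + 46 = ((-2 + 0/2)*9 + (-2 - 8*I)) + 46 = ((-2 + 0*(½))*9 + (-2 - 8*I)) + 46 = ((-2 + 0)*9 + (-2 - 8*I)) + 46 = (-2*9 + (-2 - 8*I)) + 46 = (-18 + (-2 - 8*I)) + 46 = (-20 - 8*I) + 46 = 26 - 8*I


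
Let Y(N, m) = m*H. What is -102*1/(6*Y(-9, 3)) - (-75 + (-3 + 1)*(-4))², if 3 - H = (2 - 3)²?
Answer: -26951/6 ≈ -4491.8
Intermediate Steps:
H = 2 (H = 3 - (2 - 3)² = 3 - 1*(-1)² = 3 - 1*1 = 3 - 1 = 2)
Y(N, m) = 2*m (Y(N, m) = m*2 = 2*m)
-102*1/(6*Y(-9, 3)) - (-75 + (-3 + 1)*(-4))² = -102/(6*(2*3)) - (-75 + (-3 + 1)*(-4))² = -102/(6*6) - (-75 - 2*(-4))² = -102/36 - (-75 + 8)² = -102*1/36 - 1*(-67)² = -17/6 - 1*4489 = -17/6 - 4489 = -26951/6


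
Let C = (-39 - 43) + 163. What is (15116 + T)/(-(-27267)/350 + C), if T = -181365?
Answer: -58187150/55617 ≈ -1046.2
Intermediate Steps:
C = 81 (C = -82 + 163 = 81)
(15116 + T)/(-(-27267)/350 + C) = (15116 - 181365)/(-(-27267)/350 + 81) = -166249/(-(-27267)/350 + 81) = -166249/(-149*(-183/350) + 81) = -166249/(27267/350 + 81) = -166249/55617/350 = -166249*350/55617 = -58187150/55617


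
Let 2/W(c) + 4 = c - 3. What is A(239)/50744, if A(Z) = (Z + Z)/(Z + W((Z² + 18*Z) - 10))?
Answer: 7338017/186180192696 ≈ 3.9414e-5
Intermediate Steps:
W(c) = 2/(-7 + c) (W(c) = 2/(-4 + (c - 3)) = 2/(-4 + (-3 + c)) = 2/(-7 + c))
A(Z) = 2*Z/(Z + 2/(-17 + Z² + 18*Z)) (A(Z) = (Z + Z)/(Z + 2/(-7 + ((Z² + 18*Z) - 10))) = (2*Z)/(Z + 2/(-7 + (-10 + Z² + 18*Z))) = (2*Z)/(Z + 2/(-17 + Z² + 18*Z)) = 2*Z/(Z + 2/(-17 + Z² + 18*Z)))
A(239)/50744 = (2*239*(-17 + 239² + 18*239)/(2 + 239*(-17 + 239² + 18*239)))/50744 = (2*239*(-17 + 57121 + 4302)/(2 + 239*(-17 + 57121 + 4302)))*(1/50744) = (2*239*61406/(2 + 239*61406))*(1/50744) = (2*239*61406/(2 + 14676034))*(1/50744) = (2*239*61406/14676036)*(1/50744) = (2*239*(1/14676036)*61406)*(1/50744) = (7338017/3669009)*(1/50744) = 7338017/186180192696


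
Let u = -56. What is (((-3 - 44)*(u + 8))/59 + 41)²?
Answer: 21855625/3481 ≈ 6278.5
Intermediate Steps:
(((-3 - 44)*(u + 8))/59 + 41)² = (((-3 - 44)*(-56 + 8))/59 + 41)² = (-47*(-48)*(1/59) + 41)² = (2256*(1/59) + 41)² = (2256/59 + 41)² = (4675/59)² = 21855625/3481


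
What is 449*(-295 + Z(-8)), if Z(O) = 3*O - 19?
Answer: -151762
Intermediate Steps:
Z(O) = -19 + 3*O
449*(-295 + Z(-8)) = 449*(-295 + (-19 + 3*(-8))) = 449*(-295 + (-19 - 24)) = 449*(-295 - 43) = 449*(-338) = -151762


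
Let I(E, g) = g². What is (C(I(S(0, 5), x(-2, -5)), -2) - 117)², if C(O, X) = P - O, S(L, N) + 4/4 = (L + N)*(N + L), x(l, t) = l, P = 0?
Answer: 14641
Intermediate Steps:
S(L, N) = -1 + (L + N)² (S(L, N) = -1 + (L + N)*(N + L) = -1 + (L + N)*(L + N) = -1 + (L + N)²)
C(O, X) = -O (C(O, X) = 0 - O = -O)
(C(I(S(0, 5), x(-2, -5)), -2) - 117)² = (-1*(-2)² - 117)² = (-1*4 - 117)² = (-4 - 117)² = (-121)² = 14641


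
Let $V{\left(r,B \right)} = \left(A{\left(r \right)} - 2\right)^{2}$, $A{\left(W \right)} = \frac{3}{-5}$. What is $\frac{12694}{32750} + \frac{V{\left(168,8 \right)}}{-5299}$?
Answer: $\frac{33522058}{86771125} \approx 0.38633$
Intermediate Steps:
$A{\left(W \right)} = - \frac{3}{5}$ ($A{\left(W \right)} = 3 \left(- \frac{1}{5}\right) = - \frac{3}{5}$)
$V{\left(r,B \right)} = \frac{169}{25}$ ($V{\left(r,B \right)} = \left(- \frac{3}{5} - 2\right)^{2} = \left(- \frac{13}{5}\right)^{2} = \frac{169}{25}$)
$\frac{12694}{32750} + \frac{V{\left(168,8 \right)}}{-5299} = \frac{12694}{32750} + \frac{169}{25 \left(-5299\right)} = 12694 \cdot \frac{1}{32750} + \frac{169}{25} \left(- \frac{1}{5299}\right) = \frac{6347}{16375} - \frac{169}{132475} = \frac{33522058}{86771125}$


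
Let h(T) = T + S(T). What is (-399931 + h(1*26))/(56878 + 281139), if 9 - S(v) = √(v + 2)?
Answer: -399896/338017 - 2*√7/338017 ≈ -1.1831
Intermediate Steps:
S(v) = 9 - √(2 + v) (S(v) = 9 - √(v + 2) = 9 - √(2 + v))
h(T) = 9 + T - √(2 + T) (h(T) = T + (9 - √(2 + T)) = 9 + T - √(2 + T))
(-399931 + h(1*26))/(56878 + 281139) = (-399931 + (9 + 1*26 - √(2 + 1*26)))/(56878 + 281139) = (-399931 + (9 + 26 - √(2 + 26)))/338017 = (-399931 + (9 + 26 - √28))*(1/338017) = (-399931 + (9 + 26 - 2*√7))*(1/338017) = (-399931 + (35 - 2*√7))*(1/338017) = (-399896 - 2*√7)*(1/338017) = -399896/338017 - 2*√7/338017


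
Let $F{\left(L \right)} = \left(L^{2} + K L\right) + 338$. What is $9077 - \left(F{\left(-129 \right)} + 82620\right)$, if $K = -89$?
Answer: $-102003$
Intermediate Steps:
$F{\left(L \right)} = 338 + L^{2} - 89 L$ ($F{\left(L \right)} = \left(L^{2} - 89 L\right) + 338 = 338 + L^{2} - 89 L$)
$9077 - \left(F{\left(-129 \right)} + 82620\right) = 9077 - \left(\left(338 + \left(-129\right)^{2} - -11481\right) + 82620\right) = 9077 - \left(\left(338 + 16641 + 11481\right) + 82620\right) = 9077 - \left(28460 + 82620\right) = 9077 - 111080 = -102003$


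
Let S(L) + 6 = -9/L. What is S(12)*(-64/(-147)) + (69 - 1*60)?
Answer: 297/49 ≈ 6.0612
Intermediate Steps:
S(L) = -6 - 9/L
S(12)*(-64/(-147)) + (69 - 1*60) = (-6 - 9/12)*(-64/(-147)) + (69 - 1*60) = (-6 - 9*1/12)*(-64*(-1/147)) + (69 - 60) = (-6 - ¾)*(64/147) + 9 = -27/4*64/147 + 9 = -144/49 + 9 = 297/49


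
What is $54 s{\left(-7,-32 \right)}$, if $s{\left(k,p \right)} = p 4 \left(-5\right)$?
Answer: $34560$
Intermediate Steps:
$s{\left(k,p \right)} = - 20 p$ ($s{\left(k,p \right)} = 4 p \left(-5\right) = - 20 p$)
$54 s{\left(-7,-32 \right)} = 54 \left(\left(-20\right) \left(-32\right)\right) = 54 \cdot 640 = 34560$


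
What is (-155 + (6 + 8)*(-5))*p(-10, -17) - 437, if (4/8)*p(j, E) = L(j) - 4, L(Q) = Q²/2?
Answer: -21137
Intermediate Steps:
L(Q) = Q²/2 (L(Q) = Q²*(½) = Q²/2)
p(j, E) = -8 + j² (p(j, E) = 2*(j²/2 - 4) = 2*(-4 + j²/2) = -8 + j²)
(-155 + (6 + 8)*(-5))*p(-10, -17) - 437 = (-155 + (6 + 8)*(-5))*(-8 + (-10)²) - 437 = (-155 + 14*(-5))*(-8 + 100) - 437 = (-155 - 70)*92 - 437 = -225*92 - 437 = -20700 - 437 = -21137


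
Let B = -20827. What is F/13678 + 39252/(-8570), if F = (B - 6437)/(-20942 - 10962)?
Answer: -133817721948/29217199655 ≈ -4.5801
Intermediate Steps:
F = 852/997 (F = (-20827 - 6437)/(-20942 - 10962) = -27264/(-31904) = -27264*(-1/31904) = 852/997 ≈ 0.85456)
F/13678 + 39252/(-8570) = (852/997)/13678 + 39252/(-8570) = (852/997)*(1/13678) + 39252*(-1/8570) = 426/6818483 - 19626/4285 = -133817721948/29217199655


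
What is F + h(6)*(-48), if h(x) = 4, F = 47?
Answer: -145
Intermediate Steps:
F + h(6)*(-48) = 47 + 4*(-48) = 47 - 192 = -145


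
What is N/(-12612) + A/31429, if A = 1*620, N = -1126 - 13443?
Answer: 465708541/396382548 ≈ 1.1749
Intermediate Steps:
N = -14569
A = 620
N/(-12612) + A/31429 = -14569/(-12612) + 620/31429 = -14569*(-1/12612) + 620*(1/31429) = 14569/12612 + 620/31429 = 465708541/396382548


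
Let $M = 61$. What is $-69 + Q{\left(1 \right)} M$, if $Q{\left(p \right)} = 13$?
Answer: $724$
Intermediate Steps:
$-69 + Q{\left(1 \right)} M = -69 + 13 \cdot 61 = -69 + 793 = 724$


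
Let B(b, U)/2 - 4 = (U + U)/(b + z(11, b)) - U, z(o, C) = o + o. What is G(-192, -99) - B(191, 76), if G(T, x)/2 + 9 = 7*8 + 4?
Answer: 52094/213 ≈ 244.57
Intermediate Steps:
z(o, C) = 2*o
G(T, x) = 102 (G(T, x) = -18 + 2*(7*8 + 4) = -18 + 2*(56 + 4) = -18 + 2*60 = -18 + 120 = 102)
B(b, U) = 8 - 2*U + 4*U/(22 + b) (B(b, U) = 8 + 2*((U + U)/(b + 2*11) - U) = 8 + 2*((2*U)/(b + 22) - U) = 8 + 2*((2*U)/(22 + b) - U) = 8 + 2*(2*U/(22 + b) - U) = 8 + 2*(-U + 2*U/(22 + b)) = 8 + (-2*U + 4*U/(22 + b)) = 8 - 2*U + 4*U/(22 + b))
G(-192, -99) - B(191, 76) = 102 - 2*(88 - 20*76 + 4*191 - 1*76*191)/(22 + 191) = 102 - 2*(88 - 1520 + 764 - 14516)/213 = 102 - 2*(-15184)/213 = 102 - 1*(-30368/213) = 102 + 30368/213 = 52094/213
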